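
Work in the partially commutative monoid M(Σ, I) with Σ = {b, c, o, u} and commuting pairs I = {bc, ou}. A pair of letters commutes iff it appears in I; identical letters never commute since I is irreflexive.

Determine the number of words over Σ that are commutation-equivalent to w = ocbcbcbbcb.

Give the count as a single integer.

126

0(o) covers ∅
1(c) covers 0:o
2(b) covers 0:o
3(c) covers 1:c
4(b) covers 2:b
5(c) covers 3:c
6(b) covers 4:b
7(b) covers 6:b
8(c) covers 5:c
9(b) covers 7:b
floor of heap: 0:o
completions by unplaced set U, small U first (add the entries for U minus each lowest piece of U):
  |U|=1: {8}:1  {9}:1
  |U|=2: {5,8}:1  {7,9}:1  {8,9}:2
  |U|=3: {3,5,8}:1  {5,8,9}:3  {6,7,9}:1  {7,8,9}:3
  |U|=4: {1,3,5,8}:1  {3,5,8,9}:4  {4,6,7,9}:1  {5,7,8,9}:6  {6,7,8,9}:4
  |U|=5: {1,3,5,8,9}:5  {2,4,6,7,9}:1  {3,5,7,8,9}:10  {4,6,7,8,9}:5  {5,6,7,8,9}:10
  |U|=6: {1,3,5,7,8,9}:15  {2,4,6,7,8,9}:6  {3,5,6,7,8,9}:20  {4,5,6,7,8,9}:15
  |U|=7: {1,3,5,6,7,8,9}:35  {2,4,5,6,7,8,9}:21  {3,4,5,6,7,8,9}:35
  |U|=8: {1,3,4,5,6,7,8,9}:70  {2,3,4,5,6,7,8,9}:56
  start at 0(o): 126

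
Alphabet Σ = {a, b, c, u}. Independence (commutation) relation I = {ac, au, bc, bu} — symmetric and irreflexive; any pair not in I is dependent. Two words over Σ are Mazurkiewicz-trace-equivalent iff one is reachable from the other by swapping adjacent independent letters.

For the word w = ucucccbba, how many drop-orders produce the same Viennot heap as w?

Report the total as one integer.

piece 0:u — minimal
piece 1:c rests on {0:u}
piece 2:u rests on {1:c}
piece 3:c rests on {2:u}
piece 4:c rests on {3:c}
piece 5:c rests on {4:c}
piece 6:b — minimal
piece 7:b rests on {6:b}
piece 8:a rests on {7:b}
minimal pieces: {0:u, 6:b}
ways to finish when only these pieces remain (= sum over removing one remaining piece with nothing left below it):
  1 left: {5}→1  {8}→1
  2 left: {4,5}→1  {5,8}→2  {7,8}→1
  3 left: {3,4,5}→1  {4,5,8}→3  {5,7,8}→3  {6,7,8}→1
  4 left: {2,3,4,5}→1  {3,4,5,8}→4  {4,5,7,8}→6  {5,6,7,8}→4
  5 left: {1,2,3,4,5}→1  {2,3,4,5,8}→5  {3,4,5,7,8}→10  {4,5,6,7,8}→10
  6 left: {0,1,2,3,4,5}→1  {1,2,3,4,5,8}→6  {2,3,4,5,7,8}→15  {3,4,5,6,7,8}→20
  7 left: {0,1,2,3,4,5,8}→7  {1,2,3,4,5,7,8}→21  {2,3,4,5,6,7,8}→35
  placing 0:u first → 56 extensions
  placing 6:b first → 28 extensions
total linear extensions = 84

84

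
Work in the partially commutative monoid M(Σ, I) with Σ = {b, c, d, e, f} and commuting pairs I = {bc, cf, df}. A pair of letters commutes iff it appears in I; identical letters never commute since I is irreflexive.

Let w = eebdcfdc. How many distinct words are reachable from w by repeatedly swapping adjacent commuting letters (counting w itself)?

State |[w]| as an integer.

drop 0:e onto floor
drop 1:e onto {0:e}
drop 2:b onto {1:e}
drop 3:d onto {2:b}
drop 4:c onto {3:d}
drop 5:f onto {2:b}
drop 6:d onto {4:c}
drop 7:c onto {6:d}
ground layer = {0:e}
drop-orders for the pieces not yet dropped (sum over which currently-grounded one goes next):
  1 to go: {5} 1  {7} 1
  2 to go: {5,7} 2  {6,7} 1
  3 to go: {4,6,7} 1  {5,6,7} 3
  4 to go: {3,4,6,7} 1  {4,5,6,7} 4
  5 to go: {3,4,5,6,7} 5
  6 to go: {2,3,4,5,6,7} 5
  if 0:e drops first: 5 orders

5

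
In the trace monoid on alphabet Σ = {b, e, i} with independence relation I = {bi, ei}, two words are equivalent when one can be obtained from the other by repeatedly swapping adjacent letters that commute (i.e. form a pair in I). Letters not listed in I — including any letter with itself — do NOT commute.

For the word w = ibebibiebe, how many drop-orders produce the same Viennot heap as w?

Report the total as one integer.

120

#0=i has no predecessor
#1=b has no predecessor
#2=e depends on [1:b]
#3=b depends on [2:e]
#4=i depends on [0:i]
#5=b depends on [3:b]
#6=i depends on [4:i]
#7=e depends on [5:b]
#8=b depends on [7:e]
#9=e depends on [8:b]
sources: [0:i, 1:b]
N(rest) = Σ N(rest − s) over sources s of rest; N(one piece) = 1:
  size 1 → [6]=1  [9]=1
  size 2 → [4,6]=1  [6,9]=2  [8,9]=1
  size 3 → [0,4,6]=1  [4,6,9]=3  [6,8,9]=3  [7,8,9]=1
  size 4 → [0,4,6,9]=4  [4,6,8,9]=6  [5,7,8,9]=1  [6,7,8,9]=4
  size 5 → [0,4,6,8,9]=10  [3,5,7,8,9]=1  [4,6,7,8,9]=10  [5,6,7,8,9]=5
  size 6 → [0,4,6,7,8,9]=20  [2,3,5,7,8,9]=1  [3,5,6,7,8,9]=6  [4,5,6,7,8,9]=15
  size 7 → [0,4,5,6,7,8,9]=35  [1,2,3,5,7,8,9]=1  [2,3,5,6,7,8,9]=7  [3,4,5,6,7,8,9]=21
  size 8 → [0,3,4,5,6,7,8,9]=56  [1,2,3,5,6,7,8,9]=8  [2,3,4,5,6,7,8,9]=28
  first=0(i) contributes 36
  first=1(b) contributes 84
|[w]| = 120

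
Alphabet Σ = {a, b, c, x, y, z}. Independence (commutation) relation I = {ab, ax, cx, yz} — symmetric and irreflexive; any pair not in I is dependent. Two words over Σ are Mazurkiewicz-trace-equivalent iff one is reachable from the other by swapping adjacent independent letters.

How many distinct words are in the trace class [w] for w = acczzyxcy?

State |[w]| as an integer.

0(a) covers ∅
1(c) covers 0:a
2(c) covers 1:c
3(z) covers 2:c
4(z) covers 3:z
5(y) covers 2:c
6(x) covers 4:z, 5:y
7(c) covers 4:z, 5:y
8(y) covers 6:x, 7:c
floor of heap: 0:a
completions by unplaced set U, small U first (add the entries for U minus each lowest piece of U):
  |U|=1: {8}:1
  |U|=2: {6,8}:1  {7,8}:1
  |U|=3: {6,7,8}:2
  |U|=4: {4,6,7,8}:2  {5,6,7,8}:2
  |U|=5: {3,4,6,7,8}:2  {4,5,6,7,8}:4
  |U|=6: {3,4,5,6,7,8}:6
  |U|=7: {2,3,4,5,6,7,8}:6
  start at 0(a): 6

6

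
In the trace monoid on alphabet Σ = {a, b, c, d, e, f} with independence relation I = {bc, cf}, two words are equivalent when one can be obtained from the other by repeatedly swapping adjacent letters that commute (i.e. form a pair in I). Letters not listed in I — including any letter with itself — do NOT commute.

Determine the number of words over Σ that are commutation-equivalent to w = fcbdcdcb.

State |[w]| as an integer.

0(f) covers ∅
1(c) covers ∅
2(b) covers 0:f
3(d) covers 1:c, 2:b
4(c) covers 3:d
5(d) covers 4:c
6(c) covers 5:d
7(b) covers 5:d
floor of heap: 0:f, 1:c
completions by unplaced set U, small U first (add the entries for U minus each lowest piece of U):
  |U|=1: {6}:1  {7}:1
  |U|=2: {6,7}:2
  |U|=3: {5,6,7}:2
  |U|=4: {4,5,6,7}:2
  |U|=5: {3,4,5,6,7}:2
  |U|=6: {1,3,4,5,6,7}:2  {2,3,4,5,6,7}:2
  start at 0(f): 4
  start at 1(c): 2
sum over floor = 6

6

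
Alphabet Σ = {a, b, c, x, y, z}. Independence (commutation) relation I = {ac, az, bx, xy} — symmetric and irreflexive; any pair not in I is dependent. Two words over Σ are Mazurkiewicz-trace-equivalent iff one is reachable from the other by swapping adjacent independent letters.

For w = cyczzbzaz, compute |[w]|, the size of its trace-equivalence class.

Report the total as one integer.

3

piece 0:c — minimal
piece 1:y rests on {0:c}
piece 2:c rests on {1:y}
piece 3:z rests on {2:c}
piece 4:z rests on {3:z}
piece 5:b rests on {4:z}
piece 6:z rests on {5:b}
piece 7:a rests on {5:b}
piece 8:z rests on {6:z}
minimal pieces: {0:c}
ways to finish when only these pieces remain (= sum over removing one remaining piece with nothing left below it):
  1 left: {7}→1  {8}→1
  2 left: {6,8}→1  {7,8}→2
  3 left: {6,7,8}→3
  4 left: {5,6,7,8}→3
  5 left: {4,5,6,7,8}→3
  6 left: {3,4,5,6,7,8}→3
  7 left: {2,3,4,5,6,7,8}→3
  placing 0:c first → 3 extensions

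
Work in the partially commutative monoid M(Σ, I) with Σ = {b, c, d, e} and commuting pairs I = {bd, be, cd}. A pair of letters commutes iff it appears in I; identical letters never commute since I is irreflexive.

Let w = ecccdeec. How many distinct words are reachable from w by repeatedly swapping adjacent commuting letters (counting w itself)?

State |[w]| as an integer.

0(e) covers ∅
1(c) covers 0:e
2(c) covers 1:c
3(c) covers 2:c
4(d) covers 0:e
5(e) covers 3:c, 4:d
6(e) covers 5:e
7(c) covers 6:e
floor of heap: 0:e
completions by unplaced set U, small U first (add the entries for U minus each lowest piece of U):
  |U|=1: {7}:1
  |U|=2: {6,7}:1
  |U|=3: {5,6,7}:1
  |U|=4: {3,5,6,7}:1  {4,5,6,7}:1
  |U|=5: {2,3,5,6,7}:1  {3,4,5,6,7}:2
  |U|=6: {1,2,3,5,6,7}:1  {2,3,4,5,6,7}:3
  start at 0(e): 4

4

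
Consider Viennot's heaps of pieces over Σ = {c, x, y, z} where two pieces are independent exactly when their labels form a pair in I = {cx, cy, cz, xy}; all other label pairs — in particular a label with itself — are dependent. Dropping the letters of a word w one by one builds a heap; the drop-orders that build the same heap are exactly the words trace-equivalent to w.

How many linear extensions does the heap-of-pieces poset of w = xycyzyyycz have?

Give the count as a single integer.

piece 0:x — minimal
piece 1:y — minimal
piece 2:c — minimal
piece 3:y rests on {1:y}
piece 4:z rests on {0:x, 3:y}
piece 5:y rests on {4:z}
piece 6:y rests on {5:y}
piece 7:y rests on {6:y}
piece 8:c rests on {2:c}
piece 9:z rests on {7:y}
minimal pieces: {0:x, 1:y, 2:c}
ways to finish when only these pieces remain (= sum over removing one remaining piece with nothing left below it):
  1 left: {8}→1  {9}→1
  2 left: {2,8}→1  {7,9}→1  {8,9}→2
  3 left: {2,8,9}→3  {6,7,9}→1  {7,8,9}→3
  4 left: {2,7,8,9}→6  {5,6,7,9}→1  {6,7,8,9}→4
  5 left: {2,6,7,8,9}→10  {4,5,6,7,9}→1  {5,6,7,8,9}→5
  6 left: {0,4,5,6,7,9}→1  {2,5,6,7,8,9}→15  {3,4,5,6,7,9}→1  {4,5,6,7,8,9}→6
  7 left: {0,3,4,5,6,7,9}→2  {0,4,5,6,7,8,9}→7  {1,3,4,5,6,7,9}→1  {2,4,5,6,7,8,9}→21  {3,4,5,6,7,8,9}→7
  8 left: {0,1,3,4,5,6,7,9}→3  {0,2,4,5,6,7,8,9}→28  {0,3,4,5,6,7,8,9}→16  {1,3,4,5,6,7,8,9}→8  {2,3,4,5,6,7,8,9}→28
  placing 0:x first → 36 extensions
  placing 1:y first → 72 extensions
  placing 2:c first → 27 extensions
total linear extensions = 135

135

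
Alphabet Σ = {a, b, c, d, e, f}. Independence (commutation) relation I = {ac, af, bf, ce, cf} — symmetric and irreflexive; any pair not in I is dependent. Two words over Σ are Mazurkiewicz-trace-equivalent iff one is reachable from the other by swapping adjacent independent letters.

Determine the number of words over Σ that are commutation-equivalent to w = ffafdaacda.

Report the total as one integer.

piece 0:f — minimal
piece 1:f rests on {0:f}
piece 2:a — minimal
piece 3:f rests on {1:f}
piece 4:d rests on {2:a, 3:f}
piece 5:a rests on {4:d}
piece 6:a rests on {5:a}
piece 7:c rests on {4:d}
piece 8:d rests on {6:a, 7:c}
piece 9:a rests on {8:d}
minimal pieces: {0:f, 2:a}
ways to finish when only these pieces remain (= sum over removing one remaining piece with nothing left below it):
  1 left: {9}→1
  2 left: {8,9}→1
  3 left: {6,8,9}→1  {7,8,9}→1
  4 left: {5,6,8,9}→1  {6,7,8,9}→2
  5 left: {5,6,7,8,9}→3
  6 left: {4,5,6,7,8,9}→3
  7 left: {2,4,5,6,7,8,9}→3  {3,4,5,6,7,8,9}→3
  8 left: {1,3,4,5,6,7,8,9}→3  {2,3,4,5,6,7,8,9}→6
  placing 0:f first → 9 extensions
  placing 2:a first → 3 extensions
total linear extensions = 12

12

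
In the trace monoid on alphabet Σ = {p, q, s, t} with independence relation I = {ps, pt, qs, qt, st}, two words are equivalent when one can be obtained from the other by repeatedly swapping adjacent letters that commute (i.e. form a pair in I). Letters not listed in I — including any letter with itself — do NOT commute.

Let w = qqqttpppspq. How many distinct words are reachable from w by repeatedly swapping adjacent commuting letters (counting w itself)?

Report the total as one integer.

495

piece 0:q — minimal
piece 1:q rests on {0:q}
piece 2:q rests on {1:q}
piece 3:t — minimal
piece 4:t rests on {3:t}
piece 5:p rests on {2:q}
piece 6:p rests on {5:p}
piece 7:p rests on {6:p}
piece 8:s — minimal
piece 9:p rests on {7:p}
piece 10:q rests on {9:p}
minimal pieces: {0:q, 3:t, 8:s}
ways to finish when only these pieces remain (= sum over removing one remaining piece with nothing left below it):
  1 left: {4}→1  {8}→1  {10}→1
  2 left: {3,4}→1  {4,8}→2  {4,10}→2  {8,10}→2  {9,10}→1
  3 left: {3,4,8}→3  {3,4,10}→3  {4,8,10}→6  {4,9,10}→3  {7,9,10}→1  {8,9,10}→3
  4 left: {3,4,8,10}→12  {3,4,9,10}→6  {4,7,9,10}→4  {4,8,9,10}→12  {6,7,9,10}→1  {7,8,9,10}→4
  5 left: {3,4,7,9,10}→10  {3,4,8,9,10}→30  {4,6,7,9,10}→5  {4,7,8,9,10}→20  {5,6,7,9,10}→1  {6,7,8,9,10}→5
  6 left: {2,5,6,7,9,10}→1  {3,4,6,7,9,10}→15  {3,4,7,8,9,10}→60  {4,5,6,7,9,10}→6  {4,6,7,8,9,10}→30  {5,6,7,8,9,10}→6
  7 left: {1,2,5,6,7,9,10}→1  {2,4,5,6,7,9,10}→7  {2,5,6,7,8,9,10}→7  {3,4,5,6,7,9,10}→21  {3,4,6,7,8,9,10}→105  {4,5,6,7,8,9,10}→42
  8 left: {0,1,2,5,6,7,9,10}→1  {1,2,4,5,6,7,9,10}→8  {1,2,5,6,7,8,9,10}→8  {2,3,4,5,6,7,9,10}→28  {2,4,5,6,7,8,9,10}→56  {3,4,5,6,7,8,9,10}→168
  9 left: {0,1,2,4,5,6,7,9,10}→9  {0,1,2,5,6,7,8,9,10}→9  {1,2,3,4,5,6,7,9,10}→36  {1,2,4,5,6,7,8,9,10}→72  {2,3,4,5,6,7,8,9,10}→252
  placing 0:q first → 360 extensions
  placing 3:t first → 90 extensions
  placing 8:s first → 45 extensions
total linear extensions = 495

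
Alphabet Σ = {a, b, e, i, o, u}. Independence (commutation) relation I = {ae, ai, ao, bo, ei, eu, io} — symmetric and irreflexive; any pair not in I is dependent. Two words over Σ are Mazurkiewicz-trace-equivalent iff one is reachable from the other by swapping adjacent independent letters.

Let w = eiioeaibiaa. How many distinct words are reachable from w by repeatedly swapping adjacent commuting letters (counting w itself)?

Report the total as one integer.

420

#0=e has no predecessor
#1=i has no predecessor
#2=i depends on [1:i]
#3=o depends on [0:e]
#4=e depends on [3:o]
#5=a has no predecessor
#6=i depends on [2:i]
#7=b depends on [4:e, 5:a, 6:i]
#8=i depends on [7:b]
#9=a depends on [7:b]
#10=a depends on [9:a]
sources: [0:e, 1:i, 5:a]
N(rest) = Σ N(rest − s) over sources s of rest; N(one piece) = 1:
  size 1 → [8]=1  [10]=1
  size 2 → [8,10]=2  [9,10]=1
  size 3 → [8,9,10]=3
  size 4 → [7,8,9,10]=3
  size 5 → [4,7,8,9,10]=3  [5,7,8,9,10]=3  [6,7,8,9,10]=3
  size 6 → [2,6,7,8,9,10]=3  [3,4,7,8,9,10]=3  [4,5,7,8,9,10]=6  [4,6,7,8,9,10]=6  [5,6,7,8,9,10]=6
  size 7 → [0,3,4,7,8,9,10]=3  [1,2,6,7,8,9,10]=3  [2,4,6,7,8,9,10]=9  [2,5,6,7,8,9,10]=9  [3,4,5,7,8,9,10]=9  [3,4,6,7,8,9,10]=9  [4,5,6,7,8,9,10]=18
  size 8 → [0,3,4,5,7,8,9,10]=12  [0,3,4,6,7,8,9,10]=12  [1,2,4,6,7,8,9,10]=12  [1,2,5,6,7,8,9,10]=12  [2,3,4,6,7,8,9,10]=18  [2,4,5,6,7,8,9,10]=36  [3,4,5,6,7,8,9,10]=36
  size 9 → [0,2,3,4,6,7,8,9,10]=30  [0,3,4,5,6,7,8,9,10]=60  [1,2,3,4,6,7,8,9,10]=30  [1,2,4,5,6,7,8,9,10]=60  [2,3,4,5,6,7,8,9,10]=90
  first=0(e) contributes 180
  first=1(i) contributes 180
  first=5(a) contributes 60
|[w]| = 420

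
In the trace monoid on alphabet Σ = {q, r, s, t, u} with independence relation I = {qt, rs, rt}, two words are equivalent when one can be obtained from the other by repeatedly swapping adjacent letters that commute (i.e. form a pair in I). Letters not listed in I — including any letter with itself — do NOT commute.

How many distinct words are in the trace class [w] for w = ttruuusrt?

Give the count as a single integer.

#0=t has no predecessor
#1=t depends on [0:t]
#2=r has no predecessor
#3=u depends on [1:t, 2:r]
#4=u depends on [3:u]
#5=u depends on [4:u]
#6=s depends on [5:u]
#7=r depends on [5:u]
#8=t depends on [6:s]
sources: [0:t, 2:r]
N(rest) = Σ N(rest − s) over sources s of rest; N(one piece) = 1:
  size 1 → [7]=1  [8]=1
  size 2 → [6,8]=1  [7,8]=2
  size 3 → [6,7,8]=3
  size 4 → [5,6,7,8]=3
  size 5 → [4,5,6,7,8]=3
  size 6 → [3,4,5,6,7,8]=3
  size 7 → [1,3,4,5,6,7,8]=3  [2,3,4,5,6,7,8]=3
  first=0(t) contributes 6
  first=2(r) contributes 3
|[w]| = 9

9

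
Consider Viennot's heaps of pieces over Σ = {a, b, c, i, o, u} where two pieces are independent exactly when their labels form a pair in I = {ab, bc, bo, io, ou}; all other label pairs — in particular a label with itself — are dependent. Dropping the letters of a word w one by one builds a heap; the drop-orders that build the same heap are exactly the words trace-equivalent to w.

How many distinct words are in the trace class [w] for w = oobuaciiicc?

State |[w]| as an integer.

6

drop 0:o onto floor
drop 1:o onto {0:o}
drop 2:b onto floor
drop 3:u onto {2:b}
drop 4:a onto {1:o, 3:u}
drop 5:c onto {4:a}
drop 6:i onto {5:c}
drop 7:i onto {6:i}
drop 8:i onto {7:i}
drop 9:c onto {8:i}
drop 10:c onto {9:c}
ground layer = {0:o, 2:b}
drop-orders for the pieces not yet dropped (sum over which currently-grounded one goes next):
  1 to go: {10} 1
  2 to go: {9,10} 1
  3 to go: {8,9,10} 1
  4 to go: {7,8,9,10} 1
  5 to go: {6,7,8,9,10} 1
  6 to go: {5,6,7,8,9,10} 1
  7 to go: {4,5,6,7,8,9,10} 1
  8 to go: {1,4,5,6,7,8,9,10} 1  {3,4,5,6,7,8,9,10} 1
  9 to go: {0,1,4,5,6,7,8,9,10} 1  {1,3,4,5,6,7,8,9,10} 2  {2,3,4,5,6,7,8,9,10} 1
  if 0:o drops first: 3 orders
  if 2:b drops first: 3 orders
heap linearizations: 6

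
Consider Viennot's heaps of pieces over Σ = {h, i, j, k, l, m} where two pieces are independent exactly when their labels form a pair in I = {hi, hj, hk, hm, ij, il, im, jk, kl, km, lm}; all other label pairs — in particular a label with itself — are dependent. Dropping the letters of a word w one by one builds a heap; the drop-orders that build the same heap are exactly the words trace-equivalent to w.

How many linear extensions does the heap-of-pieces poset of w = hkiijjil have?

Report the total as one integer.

210

drop 0:h onto floor
drop 1:k onto floor
drop 2:i onto {1:k}
drop 3:i onto {2:i}
drop 4:j onto floor
drop 5:j onto {4:j}
drop 6:i onto {3:i}
drop 7:l onto {0:h, 5:j}
ground layer = {0:h, 1:k, 4:j}
drop-orders for the pieces not yet dropped (sum over which currently-grounded one goes next):
  1 to go: {6} 1  {7} 1
  2 to go: {0,7} 1  {3,6} 1  {5,7} 1  {6,7} 2
  3 to go: {0,5,7} 2  {0,6,7} 3  {2,3,6} 1  {3,6,7} 3  {4,5,7} 1  {5,6,7} 3
  4 to go: {0,3,6,7} 6  {0,4,5,7} 3  {0,5,6,7} 8  {1,2,3,6} 1  {2,3,6,7} 4  {3,5,6,7} 6  {4,5,6,7} 4
  5 to go: {0,2,3,6,7} 10  {0,3,5,6,7} 20  {0,4,5,6,7} 15  {1,2,3,6,7} 5  {2,3,5,6,7} 10  {3,4,5,6,7} 10
  6 to go: {0,1,2,3,6,7} 15  {0,2,3,5,6,7} 40  {0,3,4,5,6,7} 45  {1,2,3,5,6,7} 15  {2,3,4,5,6,7} 20
  if 0:h drops first: 35 orders
  if 1:k drops first: 105 orders
  if 4:j drops first: 70 orders
heap linearizations: 210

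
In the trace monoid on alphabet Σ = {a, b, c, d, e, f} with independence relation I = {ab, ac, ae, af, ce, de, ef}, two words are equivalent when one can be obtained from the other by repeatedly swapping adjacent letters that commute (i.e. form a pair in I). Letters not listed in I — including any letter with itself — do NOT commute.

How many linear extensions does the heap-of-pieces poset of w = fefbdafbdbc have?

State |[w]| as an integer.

9

drop 0:f onto floor
drop 1:e onto floor
drop 2:f onto {0:f}
drop 3:b onto {1:e, 2:f}
drop 4:d onto {3:b}
drop 5:a onto {4:d}
drop 6:f onto {4:d}
drop 7:b onto {6:f}
drop 8:d onto {5:a, 7:b}
drop 9:b onto {8:d}
drop 10:c onto {9:b}
ground layer = {0:f, 1:e}
drop-orders for the pieces not yet dropped (sum over which currently-grounded one goes next):
  1 to go: {10} 1
  2 to go: {9,10} 1
  3 to go: {8,9,10} 1
  4 to go: {5,8,9,10} 1  {7,8,9,10} 1
  5 to go: {5,7,8,9,10} 2  {6,7,8,9,10} 1
  6 to go: {5,6,7,8,9,10} 3
  7 to go: {4,5,6,7,8,9,10} 3
  8 to go: {3,4,5,6,7,8,9,10} 3
  9 to go: {1,3,4,5,6,7,8,9,10} 3  {2,3,4,5,6,7,8,9,10} 3
  if 0:f drops first: 6 orders
  if 1:e drops first: 3 orders
heap linearizations: 9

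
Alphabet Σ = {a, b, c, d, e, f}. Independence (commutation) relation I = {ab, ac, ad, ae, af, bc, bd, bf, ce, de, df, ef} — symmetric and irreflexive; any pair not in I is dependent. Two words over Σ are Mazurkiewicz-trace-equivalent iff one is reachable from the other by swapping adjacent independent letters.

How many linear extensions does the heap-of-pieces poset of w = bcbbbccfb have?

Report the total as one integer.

0(b) covers ∅
1(c) covers ∅
2(b) covers 0:b
3(b) covers 2:b
4(b) covers 3:b
5(c) covers 1:c
6(c) covers 5:c
7(f) covers 6:c
8(b) covers 4:b
floor of heap: 0:b, 1:c
completions by unplaced set U, small U first (add the entries for U minus each lowest piece of U):
  |U|=1: {7}:1  {8}:1
  |U|=2: {4,8}:1  {6,7}:1  {7,8}:2
  |U|=3: {3,4,8}:1  {4,7,8}:3  {5,6,7}:1  {6,7,8}:3
  |U|=4: {1,5,6,7}:1  {2,3,4,8}:1  {3,4,7,8}:4  {4,6,7,8}:6  {5,6,7,8}:4
  |U|=5: {0,2,3,4,8}:1  {1,5,6,7,8}:5  {2,3,4,7,8}:5  {3,4,6,7,8}:10  {4,5,6,7,8}:10
  |U|=6: {0,2,3,4,7,8}:6  {1,4,5,6,7,8}:15  {2,3,4,6,7,8}:15  {3,4,5,6,7,8}:20
  |U|=7: {0,2,3,4,6,7,8}:21  {1,3,4,5,6,7,8}:35  {2,3,4,5,6,7,8}:35
  start at 0(b): 70
  start at 1(c): 56
sum over floor = 126

126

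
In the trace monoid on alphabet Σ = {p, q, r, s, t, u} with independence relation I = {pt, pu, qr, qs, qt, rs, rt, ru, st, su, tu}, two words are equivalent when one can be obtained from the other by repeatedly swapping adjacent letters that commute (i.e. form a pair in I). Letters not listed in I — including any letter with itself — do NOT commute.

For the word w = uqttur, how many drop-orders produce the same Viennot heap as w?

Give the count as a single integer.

60

#0=u has no predecessor
#1=q depends on [0:u]
#2=t has no predecessor
#3=t depends on [2:t]
#4=u depends on [1:q]
#5=r has no predecessor
sources: [0:u, 2:t, 5:r]
N(rest) = Σ N(rest − s) over sources s of rest; N(one piece) = 1:
  size 1 → [3]=1  [4]=1  [5]=1
  size 2 → [1,4]=1  [2,3]=1  [3,4]=2  [3,5]=2  [4,5]=2
  size 3 → [0,1,4]=1  [1,3,4]=3  [1,4,5]=3  [2,3,4]=3  [2,3,5]=3  [3,4,5]=6
  size 4 → [0,1,3,4]=4  [0,1,4,5]=4  [1,2,3,4]=6  [1,3,4,5]=12  [2,3,4,5]=12
  first=0(u) contributes 30
  first=2(t) contributes 20
  first=5(r) contributes 10
|[w]| = 60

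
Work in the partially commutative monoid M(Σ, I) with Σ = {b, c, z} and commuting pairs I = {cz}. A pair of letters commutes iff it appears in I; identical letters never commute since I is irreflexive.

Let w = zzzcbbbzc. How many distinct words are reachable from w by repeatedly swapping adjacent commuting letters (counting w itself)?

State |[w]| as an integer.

0(z) covers ∅
1(z) covers 0:z
2(z) covers 1:z
3(c) covers ∅
4(b) covers 2:z, 3:c
5(b) covers 4:b
6(b) covers 5:b
7(z) covers 6:b
8(c) covers 6:b
floor of heap: 0:z, 3:c
completions by unplaced set U, small U first (add the entries for U minus each lowest piece of U):
  |U|=1: {7}:1  {8}:1
  |U|=2: {7,8}:2
  |U|=3: {6,7,8}:2
  |U|=4: {5,6,7,8}:2
  |U|=5: {4,5,6,7,8}:2
  |U|=6: {2,4,5,6,7,8}:2  {3,4,5,6,7,8}:2
  |U|=7: {1,2,4,5,6,7,8}:2  {2,3,4,5,6,7,8}:4
  start at 0(z): 6
  start at 3(c): 2
sum over floor = 8

8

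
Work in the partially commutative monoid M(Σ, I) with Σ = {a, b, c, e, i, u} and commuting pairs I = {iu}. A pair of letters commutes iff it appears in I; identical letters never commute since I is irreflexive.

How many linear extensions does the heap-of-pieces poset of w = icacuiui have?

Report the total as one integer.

#0=i has no predecessor
#1=c depends on [0:i]
#2=a depends on [1:c]
#3=c depends on [2:a]
#4=u depends on [3:c]
#5=i depends on [3:c]
#6=u depends on [4:u]
#7=i depends on [5:i]
sources: [0:i]
N(rest) = Σ N(rest − s) over sources s of rest; N(one piece) = 1:
  size 1 → [6]=1  [7]=1
  size 2 → [4,6]=1  [5,7]=1  [6,7]=2
  size 3 → [4,6,7]=3  [5,6,7]=3
  size 4 → [4,5,6,7]=6
  size 5 → [3,4,5,6,7]=6
  size 6 → [2,3,4,5,6,7]=6
  first=0(i) contributes 6

6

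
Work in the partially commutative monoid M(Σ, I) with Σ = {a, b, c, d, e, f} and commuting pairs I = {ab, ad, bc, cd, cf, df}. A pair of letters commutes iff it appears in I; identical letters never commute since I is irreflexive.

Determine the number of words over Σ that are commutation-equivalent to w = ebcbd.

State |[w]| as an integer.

0(e) covers ∅
1(b) covers 0:e
2(c) covers 0:e
3(b) covers 1:b
4(d) covers 3:b
floor of heap: 0:e
completions by unplaced set U, small U first (add the entries for U minus each lowest piece of U):
  |U|=1: {2}:1  {4}:1
  |U|=2: {2,4}:2  {3,4}:1
  |U|=3: {1,3,4}:1  {2,3,4}:3
  start at 0(e): 4

4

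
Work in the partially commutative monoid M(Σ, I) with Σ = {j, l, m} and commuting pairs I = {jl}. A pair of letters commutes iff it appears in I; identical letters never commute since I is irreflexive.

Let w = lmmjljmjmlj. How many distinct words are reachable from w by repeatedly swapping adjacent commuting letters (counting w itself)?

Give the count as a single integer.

0(l) covers ∅
1(m) covers 0:l
2(m) covers 1:m
3(j) covers 2:m
4(l) covers 2:m
5(j) covers 3:j
6(m) covers 4:l, 5:j
7(j) covers 6:m
8(m) covers 7:j
9(l) covers 8:m
10(j) covers 8:m
floor of heap: 0:l
completions by unplaced set U, small U first (add the entries for U minus each lowest piece of U):
  |U|=1: {9}:1  {10}:1
  |U|=2: {9,10}:2
  |U|=3: {8,9,10}:2
  |U|=4: {7,8,9,10}:2
  |U|=5: {6,7,8,9,10}:2
  |U|=6: {4,6,7,8,9,10}:2  {5,6,7,8,9,10}:2
  |U|=7: {3,5,6,7,8,9,10}:2  {4,5,6,7,8,9,10}:4
  |U|=8: {3,4,5,6,7,8,9,10}:6
  |U|=9: {2,3,4,5,6,7,8,9,10}:6
  start at 0(l): 6

6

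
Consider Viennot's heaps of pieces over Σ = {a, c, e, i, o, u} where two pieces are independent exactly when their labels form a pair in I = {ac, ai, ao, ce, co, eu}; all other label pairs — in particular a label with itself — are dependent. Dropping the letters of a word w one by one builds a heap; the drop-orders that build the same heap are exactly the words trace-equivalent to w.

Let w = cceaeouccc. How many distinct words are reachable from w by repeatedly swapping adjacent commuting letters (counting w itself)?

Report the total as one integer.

15

drop 0:c onto floor
drop 1:c onto {0:c}
drop 2:e onto floor
drop 3:a onto {2:e}
drop 4:e onto {3:a}
drop 5:o onto {4:e}
drop 6:u onto {1:c, 5:o}
drop 7:c onto {6:u}
drop 8:c onto {7:c}
drop 9:c onto {8:c}
ground layer = {0:c, 2:e}
drop-orders for the pieces not yet dropped (sum over which currently-grounded one goes next):
  1 to go: {9} 1
  2 to go: {8,9} 1
  3 to go: {7,8,9} 1
  4 to go: {6,7,8,9} 1
  5 to go: {1,6,7,8,9} 1  {5,6,7,8,9} 1
  6 to go: {0,1,6,7,8,9} 1  {1,5,6,7,8,9} 2  {4,5,6,7,8,9} 1
  7 to go: {0,1,5,6,7,8,9} 3  {1,4,5,6,7,8,9} 3  {3,4,5,6,7,8,9} 1
  8 to go: {0,1,4,5,6,7,8,9} 6  {1,3,4,5,6,7,8,9} 4  {2,3,4,5,6,7,8,9} 1
  if 0:c drops first: 5 orders
  if 2:e drops first: 10 orders
heap linearizations: 15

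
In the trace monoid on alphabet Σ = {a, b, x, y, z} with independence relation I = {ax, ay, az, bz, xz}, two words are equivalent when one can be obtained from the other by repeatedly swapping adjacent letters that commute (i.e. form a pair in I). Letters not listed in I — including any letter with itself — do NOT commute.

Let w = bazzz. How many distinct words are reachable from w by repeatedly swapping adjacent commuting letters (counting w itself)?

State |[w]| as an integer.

piece 0:b — minimal
piece 1:a rests on {0:b}
piece 2:z — minimal
piece 3:z rests on {2:z}
piece 4:z rests on {3:z}
minimal pieces: {0:b, 2:z}
ways to finish when only these pieces remain (= sum over removing one remaining piece with nothing left below it):
  1 left: {1}→1  {4}→1
  2 left: {0,1}→1  {1,4}→2  {3,4}→1
  3 left: {0,1,4}→3  {1,3,4}→3  {2,3,4}→1
  placing 0:b first → 4 extensions
  placing 2:z first → 6 extensions
total linear extensions = 10

10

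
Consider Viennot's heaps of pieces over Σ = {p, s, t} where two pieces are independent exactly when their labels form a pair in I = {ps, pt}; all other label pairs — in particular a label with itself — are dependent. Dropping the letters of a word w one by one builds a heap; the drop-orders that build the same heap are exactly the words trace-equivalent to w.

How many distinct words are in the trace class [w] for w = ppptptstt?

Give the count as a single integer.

piece 0:p — minimal
piece 1:p rests on {0:p}
piece 2:p rests on {1:p}
piece 3:t — minimal
piece 4:p rests on {2:p}
piece 5:t rests on {3:t}
piece 6:s rests on {5:t}
piece 7:t rests on {6:s}
piece 8:t rests on {7:t}
minimal pieces: {0:p, 3:t}
ways to finish when only these pieces remain (= sum over removing one remaining piece with nothing left below it):
  1 left: {4}→1  {8}→1
  2 left: {2,4}→1  {4,8}→2  {7,8}→1
  3 left: {1,2,4}→1  {2,4,8}→3  {4,7,8}→3  {6,7,8}→1
  4 left: {0,1,2,4}→1  {1,2,4,8}→4  {2,4,7,8}→6  {4,6,7,8}→4  {5,6,7,8}→1
  5 left: {0,1,2,4,8}→5  {1,2,4,7,8}→10  {2,4,6,7,8}→10  {3,5,6,7,8}→1  {4,5,6,7,8}→5
  6 left: {0,1,2,4,7,8}→15  {1,2,4,6,7,8}→20  {2,4,5,6,7,8}→15  {3,4,5,6,7,8}→6
  7 left: {0,1,2,4,6,7,8}→35  {1,2,4,5,6,7,8}→35  {2,3,4,5,6,7,8}→21
  placing 0:p first → 56 extensions
  placing 3:t first → 70 extensions
total linear extensions = 126

126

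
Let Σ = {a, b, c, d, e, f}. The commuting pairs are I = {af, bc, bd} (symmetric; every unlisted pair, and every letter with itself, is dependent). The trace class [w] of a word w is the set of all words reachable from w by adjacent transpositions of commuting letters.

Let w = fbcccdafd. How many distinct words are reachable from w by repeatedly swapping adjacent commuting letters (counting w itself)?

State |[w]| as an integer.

piece 0:f — minimal
piece 1:b rests on {0:f}
piece 2:c rests on {0:f}
piece 3:c rests on {2:c}
piece 4:c rests on {3:c}
piece 5:d rests on {4:c}
piece 6:a rests on {1:b, 5:d}
piece 7:f rests on {1:b, 5:d}
piece 8:d rests on {6:a, 7:f}
minimal pieces: {0:f}
ways to finish when only these pieces remain (= sum over removing one remaining piece with nothing left below it):
  1 left: {8}→1
  2 left: {6,8}→1  {7,8}→1
  3 left: {6,7,8}→2
  4 left: {1,6,7,8}→2  {5,6,7,8}→2
  5 left: {1,5,6,7,8}→4  {4,5,6,7,8}→2
  6 left: {1,4,5,6,7,8}→6  {3,4,5,6,7,8}→2
  7 left: {1,3,4,5,6,7,8}→8  {2,3,4,5,6,7,8}→2
  placing 0:f first → 10 extensions

10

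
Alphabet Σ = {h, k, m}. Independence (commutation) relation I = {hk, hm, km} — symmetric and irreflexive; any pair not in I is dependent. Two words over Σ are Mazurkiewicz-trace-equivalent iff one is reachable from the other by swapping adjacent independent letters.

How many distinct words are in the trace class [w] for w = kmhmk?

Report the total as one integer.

30

drop 0:k onto floor
drop 1:m onto floor
drop 2:h onto floor
drop 3:m onto {1:m}
drop 4:k onto {0:k}
ground layer = {0:k, 1:m, 2:h}
drop-orders for the pieces not yet dropped (sum over which currently-grounded one goes next):
  1 to go: {2} 1  {3} 1  {4} 1
  2 to go: {0,4} 1  {1,3} 1  {2,3} 2  {2,4} 2  {3,4} 2
  3 to go: {0,2,4} 3  {0,3,4} 3  {1,2,3} 3  {1,3,4} 3  {2,3,4} 6
  if 0:k drops first: 12 orders
  if 1:m drops first: 12 orders
  if 2:h drops first: 6 orders
heap linearizations: 30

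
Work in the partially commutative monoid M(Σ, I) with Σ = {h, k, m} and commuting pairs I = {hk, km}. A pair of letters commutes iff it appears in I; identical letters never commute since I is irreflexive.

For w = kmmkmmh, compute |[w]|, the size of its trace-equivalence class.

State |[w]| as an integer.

21

#0=k has no predecessor
#1=m has no predecessor
#2=m depends on [1:m]
#3=k depends on [0:k]
#4=m depends on [2:m]
#5=m depends on [4:m]
#6=h depends on [5:m]
sources: [0:k, 1:m]
N(rest) = Σ N(rest − s) over sources s of rest; N(one piece) = 1:
  size 1 → [3]=1  [6]=1
  size 2 → [0,3]=1  [3,6]=2  [5,6]=1
  size 3 → [0,3,6]=3  [3,5,6]=3  [4,5,6]=1
  size 4 → [0,3,5,6]=6  [2,4,5,6]=1  [3,4,5,6]=4
  size 5 → [0,3,4,5,6]=10  [1,2,4,5,6]=1  [2,3,4,5,6]=5
  first=0(k) contributes 6
  first=1(m) contributes 15
|[w]| = 21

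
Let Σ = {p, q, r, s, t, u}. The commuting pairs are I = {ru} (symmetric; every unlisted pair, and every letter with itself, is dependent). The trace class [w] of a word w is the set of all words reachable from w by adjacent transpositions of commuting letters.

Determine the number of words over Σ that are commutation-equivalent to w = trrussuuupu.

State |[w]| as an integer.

3

drop 0:t onto floor
drop 1:r onto {0:t}
drop 2:r onto {1:r}
drop 3:u onto {0:t}
drop 4:s onto {2:r, 3:u}
drop 5:s onto {4:s}
drop 6:u onto {5:s}
drop 7:u onto {6:u}
drop 8:u onto {7:u}
drop 9:p onto {8:u}
drop 10:u onto {9:p}
ground layer = {0:t}
drop-orders for the pieces not yet dropped (sum over which currently-grounded one goes next):
  1 to go: {10} 1
  2 to go: {9,10} 1
  3 to go: {8,9,10} 1
  4 to go: {7,8,9,10} 1
  5 to go: {6,7,8,9,10} 1
  6 to go: {5,6,7,8,9,10} 1
  7 to go: {4,5,6,7,8,9,10} 1
  8 to go: {2,4,5,6,7,8,9,10} 1  {3,4,5,6,7,8,9,10} 1
  9 to go: {1,2,4,5,6,7,8,9,10} 1  {2,3,4,5,6,7,8,9,10} 2
  if 0:t drops first: 3 orders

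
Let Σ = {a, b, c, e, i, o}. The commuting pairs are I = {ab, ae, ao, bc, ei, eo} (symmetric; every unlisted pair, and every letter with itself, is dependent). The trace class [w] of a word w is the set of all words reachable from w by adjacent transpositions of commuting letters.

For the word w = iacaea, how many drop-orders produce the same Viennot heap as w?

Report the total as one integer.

3

piece 0:i — minimal
piece 1:a rests on {0:i}
piece 2:c rests on {1:a}
piece 3:a rests on {2:c}
piece 4:e rests on {2:c}
piece 5:a rests on {3:a}
minimal pieces: {0:i}
ways to finish when only these pieces remain (= sum over removing one remaining piece with nothing left below it):
  1 left: {4}→1  {5}→1
  2 left: {3,5}→1  {4,5}→2
  3 left: {3,4,5}→3
  4 left: {2,3,4,5}→3
  placing 0:i first → 3 extensions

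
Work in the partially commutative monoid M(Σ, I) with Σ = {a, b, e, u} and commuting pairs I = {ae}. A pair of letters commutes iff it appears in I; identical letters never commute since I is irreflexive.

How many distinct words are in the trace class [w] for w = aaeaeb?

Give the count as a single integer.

drop 0:a onto floor
drop 1:a onto {0:a}
drop 2:e onto floor
drop 3:a onto {1:a}
drop 4:e onto {2:e}
drop 5:b onto {3:a, 4:e}
ground layer = {0:a, 2:e}
drop-orders for the pieces not yet dropped (sum over which currently-grounded one goes next):
  1 to go: {5} 1
  2 to go: {3,5} 1  {4,5} 1
  3 to go: {1,3,5} 1  {2,4,5} 1  {3,4,5} 2
  4 to go: {0,1,3,5} 1  {1,3,4,5} 3  {2,3,4,5} 3
  if 0:a drops first: 6 orders
  if 2:e drops first: 4 orders
heap linearizations: 10

10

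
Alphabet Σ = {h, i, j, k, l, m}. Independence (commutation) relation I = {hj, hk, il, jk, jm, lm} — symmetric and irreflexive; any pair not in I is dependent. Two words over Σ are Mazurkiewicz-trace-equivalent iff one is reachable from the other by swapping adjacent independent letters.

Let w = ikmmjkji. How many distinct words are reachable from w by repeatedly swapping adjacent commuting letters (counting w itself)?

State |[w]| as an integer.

drop 0:i onto floor
drop 1:k onto {0:i}
drop 2:m onto {1:k}
drop 3:m onto {2:m}
drop 4:j onto {0:i}
drop 5:k onto {3:m}
drop 6:j onto {4:j}
drop 7:i onto {5:k, 6:j}
ground layer = {0:i}
drop-orders for the pieces not yet dropped (sum over which currently-grounded one goes next):
  1 to go: {7} 1
  2 to go: {5,7} 1  {6,7} 1
  3 to go: {3,5,7} 1  {4,6,7} 1  {5,6,7} 2
  4 to go: {2,3,5,7} 1  {3,5,6,7} 3  {4,5,6,7} 3
  5 to go: {1,2,3,5,7} 1  {2,3,5,6,7} 4  {3,4,5,6,7} 6
  6 to go: {1,2,3,5,6,7} 5  {2,3,4,5,6,7} 10
  if 0:i drops first: 15 orders

15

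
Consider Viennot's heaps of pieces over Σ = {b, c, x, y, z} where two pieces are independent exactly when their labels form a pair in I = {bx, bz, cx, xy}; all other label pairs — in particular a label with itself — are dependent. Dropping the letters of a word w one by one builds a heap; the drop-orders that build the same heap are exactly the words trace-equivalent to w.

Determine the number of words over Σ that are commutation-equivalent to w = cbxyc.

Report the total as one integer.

5

0(c) covers ∅
1(b) covers 0:c
2(x) covers ∅
3(y) covers 1:b
4(c) covers 3:y
floor of heap: 0:c, 2:x
completions by unplaced set U, small U first (add the entries for U minus each lowest piece of U):
  |U|=1: {2}:1  {4}:1
  |U|=2: {2,4}:2  {3,4}:1
  |U|=3: {1,3,4}:1  {2,3,4}:3
  start at 0(c): 4
  start at 2(x): 1
sum over floor = 5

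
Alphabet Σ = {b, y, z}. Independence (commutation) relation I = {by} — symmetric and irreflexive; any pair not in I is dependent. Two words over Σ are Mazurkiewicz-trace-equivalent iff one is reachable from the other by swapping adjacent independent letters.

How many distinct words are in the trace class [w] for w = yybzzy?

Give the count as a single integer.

piece 0:y — minimal
piece 1:y rests on {0:y}
piece 2:b — minimal
piece 3:z rests on {1:y, 2:b}
piece 4:z rests on {3:z}
piece 5:y rests on {4:z}
minimal pieces: {0:y, 2:b}
ways to finish when only these pieces remain (= sum over removing one remaining piece with nothing left below it):
  1 left: {5}→1
  2 left: {4,5}→1
  3 left: {3,4,5}→1
  4 left: {1,3,4,5}→1  {2,3,4,5}→1
  placing 0:y first → 2 extensions
  placing 2:b first → 1 extensions
total linear extensions = 3

3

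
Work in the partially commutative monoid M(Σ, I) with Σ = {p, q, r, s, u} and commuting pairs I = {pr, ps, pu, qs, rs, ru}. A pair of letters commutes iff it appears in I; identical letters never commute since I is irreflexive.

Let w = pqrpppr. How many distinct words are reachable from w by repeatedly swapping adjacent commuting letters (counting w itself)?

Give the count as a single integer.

drop 0:p onto floor
drop 1:q onto {0:p}
drop 2:r onto {1:q}
drop 3:p onto {1:q}
drop 4:p onto {3:p}
drop 5:p onto {4:p}
drop 6:r onto {2:r}
ground layer = {0:p}
drop-orders for the pieces not yet dropped (sum over which currently-grounded one goes next):
  1 to go: {5} 1  {6} 1
  2 to go: {2,6} 1  {4,5} 1  {5,6} 2
  3 to go: {2,5,6} 3  {3,4,5} 1  {4,5,6} 3
  4 to go: {2,4,5,6} 6  {3,4,5,6} 4
  5 to go: {2,3,4,5,6} 10
  if 0:p drops first: 10 orders

10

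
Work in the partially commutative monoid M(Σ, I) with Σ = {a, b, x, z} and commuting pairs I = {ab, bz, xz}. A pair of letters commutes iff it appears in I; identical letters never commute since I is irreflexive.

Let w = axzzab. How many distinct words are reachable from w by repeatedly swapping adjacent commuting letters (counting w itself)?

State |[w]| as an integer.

9

piece 0:a — minimal
piece 1:x rests on {0:a}
piece 2:z rests on {0:a}
piece 3:z rests on {2:z}
piece 4:a rests on {1:x, 3:z}
piece 5:b rests on {1:x}
minimal pieces: {0:a}
ways to finish when only these pieces remain (= sum over removing one remaining piece with nothing left below it):
  1 left: {4}→1  {5}→1
  2 left: {3,4}→1  {4,5}→2
  3 left: {1,4,5}→2  {2,3,4}→1  {3,4,5}→3
  4 left: {1,3,4,5}→5  {2,3,4,5}→4
  placing 0:a first → 9 extensions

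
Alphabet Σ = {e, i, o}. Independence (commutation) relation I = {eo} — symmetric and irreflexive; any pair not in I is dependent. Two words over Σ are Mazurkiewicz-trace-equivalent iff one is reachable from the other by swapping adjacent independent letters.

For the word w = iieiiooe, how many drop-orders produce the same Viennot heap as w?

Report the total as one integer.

#0=i has no predecessor
#1=i depends on [0:i]
#2=e depends on [1:i]
#3=i depends on [2:e]
#4=i depends on [3:i]
#5=o depends on [4:i]
#6=o depends on [5:o]
#7=e depends on [4:i]
sources: [0:i]
N(rest) = Σ N(rest − s) over sources s of rest; N(one piece) = 1:
  size 1 → [6]=1  [7]=1
  size 2 → [5,6]=1  [6,7]=2
  size 3 → [5,6,7]=3
  size 4 → [4,5,6,7]=3
  size 5 → [3,4,5,6,7]=3
  size 6 → [2,3,4,5,6,7]=3
  first=0(i) contributes 3

3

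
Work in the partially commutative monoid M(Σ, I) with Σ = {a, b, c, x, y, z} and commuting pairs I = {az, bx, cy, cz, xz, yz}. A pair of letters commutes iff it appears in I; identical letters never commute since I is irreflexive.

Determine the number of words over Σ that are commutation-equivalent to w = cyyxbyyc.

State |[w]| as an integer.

18

drop 0:c onto floor
drop 1:y onto floor
drop 2:y onto {1:y}
drop 3:x onto {0:c, 2:y}
drop 4:b onto {0:c, 2:y}
drop 5:y onto {3:x, 4:b}
drop 6:y onto {5:y}
drop 7:c onto {3:x, 4:b}
ground layer = {0:c, 1:y}
drop-orders for the pieces not yet dropped (sum over which currently-grounded one goes next):
  1 to go: {6} 1  {7} 1
  2 to go: {5,6} 1  {6,7} 2
  3 to go: {5,6,7} 3
  4 to go: {3,5,6,7} 3  {4,5,6,7} 3
  5 to go: {3,4,5,6,7} 6
  6 to go: {0,3,4,5,6,7} 6  {2,3,4,5,6,7} 6
  if 0:c drops first: 6 orders
  if 1:y drops first: 12 orders
heap linearizations: 18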